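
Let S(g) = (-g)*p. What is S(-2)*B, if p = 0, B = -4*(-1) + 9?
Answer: 0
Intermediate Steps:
B = 13 (B = 4 + 9 = 13)
S(g) = 0 (S(g) = -g*0 = 0)
S(-2)*B = 0*13 = 0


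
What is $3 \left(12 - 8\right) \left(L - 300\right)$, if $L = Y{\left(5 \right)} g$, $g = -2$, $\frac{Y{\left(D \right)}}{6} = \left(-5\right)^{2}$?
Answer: $-7200$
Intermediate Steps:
$Y{\left(D \right)} = 150$ ($Y{\left(D \right)} = 6 \left(-5\right)^{2} = 6 \cdot 25 = 150$)
$L = -300$ ($L = 150 \left(-2\right) = -300$)
$3 \left(12 - 8\right) \left(L - 300\right) = 3 \left(12 - 8\right) \left(-300 - 300\right) = 3 \cdot 4 \left(-600\right) = 12 \left(-600\right) = -7200$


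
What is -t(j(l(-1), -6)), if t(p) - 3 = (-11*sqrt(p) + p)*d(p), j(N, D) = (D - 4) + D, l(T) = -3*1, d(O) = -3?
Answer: -51 - 132*I ≈ -51.0 - 132.0*I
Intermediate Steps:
l(T) = -3
j(N, D) = -4 + 2*D (j(N, D) = (-4 + D) + D = -4 + 2*D)
t(p) = 3 - 3*p + 33*sqrt(p) (t(p) = 3 + (-11*sqrt(p) + p)*(-3) = 3 + (p - 11*sqrt(p))*(-3) = 3 + (-3*p + 33*sqrt(p)) = 3 - 3*p + 33*sqrt(p))
-t(j(l(-1), -6)) = -(3 - 3*(-4 + 2*(-6)) + 33*sqrt(-4 + 2*(-6))) = -(3 - 3*(-4 - 12) + 33*sqrt(-4 - 12)) = -(3 - 3*(-16) + 33*sqrt(-16)) = -(3 + 48 + 33*(4*I)) = -(3 + 48 + 132*I) = -(51 + 132*I) = -51 - 132*I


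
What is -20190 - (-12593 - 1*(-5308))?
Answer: -12905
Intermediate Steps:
-20190 - (-12593 - 1*(-5308)) = -20190 - (-12593 + 5308) = -20190 - 1*(-7285) = -20190 + 7285 = -12905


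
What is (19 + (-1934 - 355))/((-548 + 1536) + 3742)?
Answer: -227/473 ≈ -0.47992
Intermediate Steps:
(19 + (-1934 - 355))/((-548 + 1536) + 3742) = (19 - 2289)/(988 + 3742) = -2270/4730 = -2270*1/4730 = -227/473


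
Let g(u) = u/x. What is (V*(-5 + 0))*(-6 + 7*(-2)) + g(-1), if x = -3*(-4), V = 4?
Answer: 4799/12 ≈ 399.92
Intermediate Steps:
x = 12
g(u) = u/12
(V*(-5 + 0))*(-6 + 7*(-2)) + g(-1) = (4*(-5 + 0))*(-6 + 7*(-2)) + (1/12)*(-1) = (4*(-5))*(-6 - 14) - 1/12 = -20*(-20) - 1/12 = 400 - 1/12 = 4799/12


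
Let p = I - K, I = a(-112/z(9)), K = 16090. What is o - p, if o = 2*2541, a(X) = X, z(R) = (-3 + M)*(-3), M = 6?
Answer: 190436/9 ≈ 21160.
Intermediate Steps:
z(R) = -9 (z(R) = (-3 + 6)*(-3) = 3*(-3) = -9)
I = 112/9 (I = -112/(-9) = -112*(-1/9) = 112/9 ≈ 12.444)
o = 5082
p = -144698/9 (p = 112/9 - 1*16090 = 112/9 - 16090 = -144698/9 ≈ -16078.)
o - p = 5082 - 1*(-144698/9) = 5082 + 144698/9 = 190436/9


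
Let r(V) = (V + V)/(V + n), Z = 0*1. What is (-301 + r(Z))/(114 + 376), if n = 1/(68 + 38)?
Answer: -43/70 ≈ -0.61429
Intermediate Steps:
Z = 0
n = 1/106 ≈ 0.0094340
r(V) = 2*V/(1/106 + V) (r(V) = (V + V)/(V + 1/106) = (2*V)/(1/106 + V) = 2*V/(1/106 + V))
(-301 + r(Z))/(114 + 376) = (-301 + 212*0/(1 + 106*0))/(114 + 376) = (-301 + 212*0/(1 + 0))/490 = (-301 + 212*0/1)*(1/490) = (-301 + 212*0*1)*(1/490) = (-301 + 0)*(1/490) = -301*1/490 = -43/70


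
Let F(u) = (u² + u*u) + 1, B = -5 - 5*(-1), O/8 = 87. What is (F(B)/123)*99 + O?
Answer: 28569/41 ≈ 696.80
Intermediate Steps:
O = 696 (O = 8*87 = 696)
B = 0 (B = -5 + 5 = 0)
F(u) = 1 + 2*u² (F(u) = (u² + u²) + 1 = 2*u² + 1 = 1 + 2*u²)
(F(B)/123)*99 + O = ((1 + 2*0²)/123)*99 + 696 = ((1 + 2*0)*(1/123))*99 + 696 = ((1 + 0)*(1/123))*99 + 696 = (1*(1/123))*99 + 696 = (1/123)*99 + 696 = 33/41 + 696 = 28569/41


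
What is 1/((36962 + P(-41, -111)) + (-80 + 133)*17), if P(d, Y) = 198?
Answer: 1/38061 ≈ 2.6274e-5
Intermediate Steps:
1/((36962 + P(-41, -111)) + (-80 + 133)*17) = 1/((36962 + 198) + (-80 + 133)*17) = 1/(37160 + 53*17) = 1/(37160 + 901) = 1/38061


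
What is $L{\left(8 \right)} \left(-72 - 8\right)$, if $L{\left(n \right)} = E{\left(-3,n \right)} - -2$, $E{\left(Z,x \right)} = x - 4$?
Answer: $-480$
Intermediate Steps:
$E{\left(Z,x \right)} = -4 + x$ ($E{\left(Z,x \right)} = x - 4 = -4 + x$)
$L{\left(n \right)} = -2 + n$ ($L{\left(n \right)} = \left(-4 + n\right) - -2 = \left(-4 + n\right) + 2 = -2 + n$)
$L{\left(8 \right)} \left(-72 - 8\right) = \left(-2 + 8\right) \left(-72 - 8\right) = 6 \left(-80\right) = -480$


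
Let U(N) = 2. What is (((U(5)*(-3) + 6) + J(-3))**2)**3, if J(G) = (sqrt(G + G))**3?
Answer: -10077696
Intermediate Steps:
J(G) = 2*sqrt(2)*G**(3/2) (J(G) = (sqrt(2*G))**3 = (sqrt(2)*sqrt(G))**3 = 2*sqrt(2)*G**(3/2))
(((U(5)*(-3) + 6) + J(-3))**2)**3 = (((2*(-3) + 6) + 2*sqrt(2)*(-3)**(3/2))**2)**3 = (((-6 + 6) + 2*sqrt(2)*(-3*I*sqrt(3)))**2)**3 = ((0 - 6*I*sqrt(6))**2)**3 = ((-6*I*sqrt(6))**2)**3 = (-216)**3 = -10077696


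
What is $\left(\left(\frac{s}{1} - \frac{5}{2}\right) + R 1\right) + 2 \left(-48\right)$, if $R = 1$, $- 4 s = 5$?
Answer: $- \frac{395}{4} \approx -98.75$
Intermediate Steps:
$s = - \frac{5}{4}$ ($s = \left(- \frac{1}{4}\right) 5 = - \frac{5}{4} \approx -1.25$)
$\left(\left(\frac{s}{1} - \frac{5}{2}\right) + R 1\right) + 2 \left(-48\right) = \left(\left(- \frac{5}{4 \cdot 1} - \frac{5}{2}\right) + 1 \cdot 1\right) + 2 \left(-48\right) = \left(\left(\left(- \frac{5}{4}\right) 1 - \frac{5}{2}\right) + 1\right) - 96 = \left(\left(- \frac{5}{4} - \frac{5}{2}\right) + 1\right) - 96 = \left(- \frac{15}{4} + 1\right) - 96 = - \frac{11}{4} - 96 = - \frac{395}{4}$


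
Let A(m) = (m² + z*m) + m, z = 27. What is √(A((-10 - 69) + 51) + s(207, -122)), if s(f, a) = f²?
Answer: 207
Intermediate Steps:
A(m) = m² + 28*m (A(m) = (m² + 27*m) + m = m² + 28*m)
√(A((-10 - 69) + 51) + s(207, -122)) = √(((-10 - 69) + 51)*(28 + ((-10 - 69) + 51)) + 207²) = √((-79 + 51)*(28 + (-79 + 51)) + 42849) = √(-28*(28 - 28) + 42849) = √(-28*0 + 42849) = √(0 + 42849) = √42849 = 207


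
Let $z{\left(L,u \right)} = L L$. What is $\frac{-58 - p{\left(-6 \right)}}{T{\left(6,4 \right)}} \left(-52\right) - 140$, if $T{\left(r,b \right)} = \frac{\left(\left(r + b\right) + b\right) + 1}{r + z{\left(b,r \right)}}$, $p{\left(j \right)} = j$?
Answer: $\frac{57388}{15} \approx 3825.9$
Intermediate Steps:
$z{\left(L,u \right)} = L^{2}$
$T{\left(r,b \right)} = \frac{1 + r + 2 b}{r + b^{2}}$ ($T{\left(r,b \right)} = \frac{\left(\left(r + b\right) + b\right) + 1}{r + b^{2}} = \frac{\left(\left(b + r\right) + b\right) + 1}{r + b^{2}} = \frac{\left(r + 2 b\right) + 1}{r + b^{2}} = \frac{1 + r + 2 b}{r + b^{2}}$)
$\frac{-58 - p{\left(-6 \right)}}{T{\left(6,4 \right)}} \left(-52\right) - 140 = \frac{-58 - -6}{\frac{1}{6 + 4^{2}} \left(1 + 6 + 2 \cdot 4\right)} \left(-52\right) - 140 = \frac{-58 + 6}{\frac{1}{6 + 16} \left(1 + 6 + 8\right)} \left(-52\right) - 140 = - \frac{52}{\frac{1}{22} \cdot 15} \left(-52\right) - 140 = - \frac{52}{\frac{15}{22}} \left(-52\right) - 140 = \left(-52\right) \frac{22}{15} \left(-52\right) - 140 = \left(- \frac{1144}{15}\right) \left(-52\right) - 140 = \frac{59488}{15} - 140 = \frac{57388}{15}$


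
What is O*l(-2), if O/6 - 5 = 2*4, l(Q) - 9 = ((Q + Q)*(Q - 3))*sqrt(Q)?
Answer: 702 + 1560*I*sqrt(2) ≈ 702.0 + 2206.2*I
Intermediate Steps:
l(Q) = 9 + 2*Q**(3/2)*(-3 + Q) (l(Q) = 9 + ((Q + Q)*(Q - 3))*sqrt(Q) = 9 + ((2*Q)*(-3 + Q))*sqrt(Q) = 9 + (2*Q*(-3 + Q))*sqrt(Q) = 9 + 2*Q**(3/2)*(-3 + Q))
O = 78 (O = 30 + 6*(2*4) = 30 + 6*8 = 30 + 48 = 78)
O*l(-2) = 78*(9 - (-12)*I*sqrt(2) + 2*(-2)**(5/2)) = 78*(9 - (-12)*I*sqrt(2) + 2*(4*I*sqrt(2))) = 78*(9 + 12*I*sqrt(2) + 8*I*sqrt(2)) = 78*(9 + 20*I*sqrt(2)) = 702 + 1560*I*sqrt(2)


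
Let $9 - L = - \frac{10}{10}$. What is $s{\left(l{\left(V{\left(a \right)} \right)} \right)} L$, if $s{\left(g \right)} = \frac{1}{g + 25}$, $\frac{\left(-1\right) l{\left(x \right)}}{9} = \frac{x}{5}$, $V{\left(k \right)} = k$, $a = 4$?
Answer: $\frac{50}{89} \approx 0.5618$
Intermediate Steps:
$l{\left(x \right)} = - \frac{9 x}{5}$ ($l{\left(x \right)} = - 9 \frac{x}{5} = - \frac{9 x}{5}$)
$L = 10$ ($L = 9 - - \frac{10}{10} = 9 - \left(-10\right) \frac{1}{10} = 9 - -1 = 9 + 1 = 10$)
$s{\left(g \right)} = \frac{1}{25 + g}$
$s{\left(l{\left(V{\left(a \right)} \right)} \right)} L = \frac{1}{25 - \frac{36}{5}} \cdot 10 = \frac{1}{\frac{89}{5}} \cdot 10 = \frac{5}{89} \cdot 10 = \frac{50}{89}$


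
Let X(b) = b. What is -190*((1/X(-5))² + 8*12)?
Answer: -91238/5 ≈ -18248.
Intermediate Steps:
-190*((1/X(-5))² + 8*12) = -190*((1/(-5))² + 8*12) = -190*((-⅕)² + 96) = -190*(1/25 + 96) = -190*2401/25 = -91238/5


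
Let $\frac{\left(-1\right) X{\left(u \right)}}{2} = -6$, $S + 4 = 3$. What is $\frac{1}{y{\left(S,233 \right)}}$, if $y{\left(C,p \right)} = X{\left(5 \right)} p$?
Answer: $\frac{1}{2796} \approx 0.00035765$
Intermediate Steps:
$S = -1$ ($S = -4 + 3 = -1$)
$X{\left(u \right)} = 12$ ($X{\left(u \right)} = \left(-2\right) \left(-6\right) = 12$)
$y{\left(C,p \right)} = 12 p$
$\frac{1}{y{\left(S,233 \right)}} = \frac{1}{12 \cdot 233} = \frac{1}{2796}$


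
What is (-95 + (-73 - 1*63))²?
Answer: 53361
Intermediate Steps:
(-95 + (-73 - 1*63))² = (-95 + (-73 - 63))² = (-95 - 136)² = (-231)² = 53361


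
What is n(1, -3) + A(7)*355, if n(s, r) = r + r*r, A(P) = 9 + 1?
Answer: 3556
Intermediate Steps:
A(P) = 10
n(s, r) = r + r²
n(1, -3) + A(7)*355 = -3*(1 - 3) + 10*355 = -3*(-2) + 3550 = 6 + 3550 = 3556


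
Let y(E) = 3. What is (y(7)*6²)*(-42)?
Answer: -4536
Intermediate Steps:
(y(7)*6²)*(-42) = (3*6²)*(-42) = (3*36)*(-42) = 108*(-42) = -4536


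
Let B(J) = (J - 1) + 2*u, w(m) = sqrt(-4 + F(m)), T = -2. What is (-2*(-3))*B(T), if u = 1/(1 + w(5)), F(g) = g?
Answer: -12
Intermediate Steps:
w(m) = sqrt(-4 + m)
u = 1/2 (u = 1/(1 + sqrt(-4 + 5)) = 1/(1 + sqrt(1)) = 1/(1 + 1) = 1/2 ≈ 0.50000)
B(J) = J (B(J) = (J - 1) + 2*(1/2) = (-1 + J) + 1 = J)
(-2*(-3))*B(T) = -2*(-3)*(-2) = 6*(-2) = -12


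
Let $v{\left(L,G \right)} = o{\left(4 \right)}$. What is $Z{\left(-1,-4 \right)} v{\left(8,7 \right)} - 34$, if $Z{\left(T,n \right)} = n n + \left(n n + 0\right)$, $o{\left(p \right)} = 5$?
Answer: $126$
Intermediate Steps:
$v{\left(L,G \right)} = 5$
$Z{\left(T,n \right)} = 2 n^{2}$ ($Z{\left(T,n \right)} = n^{2} + \left(n^{2} + 0\right) = n^{2} + n^{2} = 2 n^{2}$)
$Z{\left(-1,-4 \right)} v{\left(8,7 \right)} - 34 = 2 \left(-4\right)^{2} \cdot 5 - 34 = 2 \cdot 16 \cdot 5 - 34 = 32 \cdot 5 - 34 = 160 - 34 = 126$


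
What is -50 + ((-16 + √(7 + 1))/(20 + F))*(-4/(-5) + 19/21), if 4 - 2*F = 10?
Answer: -92114/1785 + 358*√2/1785 ≈ -51.321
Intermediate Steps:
F = -3 (F = 2 - ½*10 = 2 - 5 = -3)
-50 + ((-16 + √(7 + 1))/(20 + F))*(-4/(-5) + 19/21) = -50 + ((-16 + √(7 + 1))/(20 - 3))*(-4/(-5) + 19/21) = -50 + ((-16 + √8)/17)*(-4*(-⅕) + 19*(1/21)) = -50 + ((-16 + 2*√2)*(1/17))*(⅘ + 19/21) = -50 + (-16/17 + 2*√2/17)*(179/105) = -50 + (-2864/1785 + 358*√2/1785) = -92114/1785 + 358*√2/1785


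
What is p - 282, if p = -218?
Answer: -500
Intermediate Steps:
p - 282 = -218 - 282 = -500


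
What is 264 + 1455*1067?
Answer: 1552749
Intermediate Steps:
264 + 1455*1067 = 264 + 1552485 = 1552749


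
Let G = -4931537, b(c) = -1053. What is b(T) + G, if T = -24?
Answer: -4932590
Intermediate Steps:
b(T) + G = -1053 - 4931537 = -4932590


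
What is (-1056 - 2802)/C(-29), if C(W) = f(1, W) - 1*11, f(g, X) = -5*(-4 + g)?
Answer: -1929/2 ≈ -964.50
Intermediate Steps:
f(g, X) = 20 - 5*g
C(W) = 4 (C(W) = (20 - 5*1) - 1*11 = (20 - 5) - 11 = 15 - 11 = 4)
(-1056 - 2802)/C(-29) = (-1056 - 2802)/4 = -3858*¼ = -1929/2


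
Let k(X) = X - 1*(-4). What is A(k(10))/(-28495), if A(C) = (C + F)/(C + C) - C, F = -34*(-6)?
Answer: 87/398930 ≈ 0.00021808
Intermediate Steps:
k(X) = 4 + X (k(X) = X + 4 = 4 + X)
F = 204
A(C) = -C + (204 + C)/(2*C) (A(C) = (C + 204)/(C + C) - C = (204 + C)/((2*C)) - C = (204 + C)*(1/(2*C)) - C = (204 + C)/(2*C) - C = -C + (204 + C)/(2*C))
A(k(10))/(-28495) = (½ - (4 + 10) + 102/(4 + 10))/(-28495) = (½ - 1*14 + 102/14)*(-1/28495) = (½ - 14 + 102*(1/14))*(-1/28495) = (½ - 14 + 51/7)*(-1/28495) = -87/14*(-1/28495) = 87/398930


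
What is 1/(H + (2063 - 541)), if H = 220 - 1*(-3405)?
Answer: 1/5147 ≈ 0.00019429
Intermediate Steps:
H = 3625 (H = 220 + 3405 = 3625)
1/(H + (2063 - 541)) = 1/(3625 + (2063 - 541)) = 1/(3625 + 1522) = 1/5147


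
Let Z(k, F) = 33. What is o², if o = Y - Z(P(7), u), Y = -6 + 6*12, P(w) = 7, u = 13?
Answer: 1089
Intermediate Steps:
Y = 66 (Y = -6 + 72 = 66)
o = 33 (o = 66 - 1*33 = 66 - 33 = 33)
o² = 33² = 1089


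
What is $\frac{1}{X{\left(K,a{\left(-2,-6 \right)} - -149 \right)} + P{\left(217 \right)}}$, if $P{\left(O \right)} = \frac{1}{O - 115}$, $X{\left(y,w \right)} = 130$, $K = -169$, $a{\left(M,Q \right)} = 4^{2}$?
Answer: $\frac{102}{13261} \approx 0.0076917$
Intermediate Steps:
$a{\left(M,Q \right)} = 16$
$P{\left(O \right)} = \frac{1}{-115 + O}$
$\frac{1}{X{\left(K,a{\left(-2,-6 \right)} - -149 \right)} + P{\left(217 \right)}} = \frac{1}{130 + \frac{1}{-115 + 217}} = \frac{1}{130 + \frac{1}{102}} = \frac{1}{\frac{13261}{102}} = \frac{102}{13261}$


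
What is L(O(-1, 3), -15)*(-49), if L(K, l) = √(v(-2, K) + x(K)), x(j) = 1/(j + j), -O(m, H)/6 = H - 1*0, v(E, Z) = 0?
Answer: -49*I/6 ≈ -8.1667*I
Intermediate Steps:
O(m, H) = -6*H (O(m, H) = -6*(H - 1*0) = -6*(H + 0) = -6*H)
x(j) = 1/(2*j)
L(K, l) = √2*√(1/K)/2 (L(K, l) = √(0 + 1/(2*K)) = √(1/(2*K)) = √2*√(1/K)/2)
L(O(-1, 3), -15)*(-49) = (√2*√(1/(-6*3))/2)*(-49) = (√2*√(1/(-18))/2)*(-49) = (√2*√(-1/18)/2)*(-49) = (√2*(I*√2/6)/2)*(-49) = (I/6)*(-49) = -49*I/6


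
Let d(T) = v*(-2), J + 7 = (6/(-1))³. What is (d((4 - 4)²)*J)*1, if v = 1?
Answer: 446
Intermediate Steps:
J = -223 (J = -7 + (6/(-1))³ = -7 + (6*(-1))³ = -7 + (-6)³ = -7 - 216 = -223)
d(T) = -2 (d(T) = 1*(-2) = -2)
(d((4 - 4)²)*J)*1 = -2*(-223)*1 = 446*1 = 446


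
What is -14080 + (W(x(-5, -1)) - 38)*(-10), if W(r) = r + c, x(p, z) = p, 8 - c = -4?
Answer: -13770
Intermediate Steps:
c = 12 (c = 8 - 1*(-4) = 8 + 4 = 12)
W(r) = 12 + r (W(r) = r + 12 = 12 + r)
-14080 + (W(x(-5, -1)) - 38)*(-10) = -14080 + ((12 - 5) - 38)*(-10) = -14080 + (7 - 38)*(-10) = -14080 - 31*(-10) = -14080 + 310 = -13770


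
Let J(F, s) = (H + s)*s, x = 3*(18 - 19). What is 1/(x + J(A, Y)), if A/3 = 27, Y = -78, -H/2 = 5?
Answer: 1/6861 ≈ 0.00014575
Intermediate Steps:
H = -10 (H = -2*5 = -10)
x = -3 (x = 3*(-1) = -3)
A = 81 (A = 3*27 = 81)
J(F, s) = s*(-10 + s) (J(F, s) = (-10 + s)*s = s*(-10 + s))
1/(x + J(A, Y)) = 1/(-3 - 78*(-10 - 78)) = 1/(-3 - 78*(-88)) = 1/(-3 + 6864) = 1/6861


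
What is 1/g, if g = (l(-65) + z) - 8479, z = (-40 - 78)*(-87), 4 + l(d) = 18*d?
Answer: 1/613 ≈ 0.0016313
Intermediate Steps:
l(d) = -4 + 18*d
z = 10266 (z = -118*(-87) = 10266)
g = 613 (g = ((-4 + 18*(-65)) + 10266) - 8479 = ((-4 - 1170) + 10266) - 8479 = (-1174 + 10266) - 8479 = 9092 - 8479 = 613)
1/g = 1/613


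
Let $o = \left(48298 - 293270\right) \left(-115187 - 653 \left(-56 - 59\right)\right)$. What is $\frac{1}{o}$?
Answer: $\frac{1}{9821417424} \approx 1.0182 \cdot 10^{-10}$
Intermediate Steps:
$o = 9821417424$ ($o = - 244972 \left(-115187 - -75095\right) = - 244972 \left(-115187 + 75095\right) = \left(-244972\right) \left(-40092\right) = 9821417424$)
$\frac{1}{o} = \frac{1}{9821417424}$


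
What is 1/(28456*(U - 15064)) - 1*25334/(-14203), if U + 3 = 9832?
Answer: 3773934017237/2115780573480 ≈ 1.7837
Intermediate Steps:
U = 9829 (U = -3 + 9832 = 9829)
1/(28456*(U - 15064)) - 1*25334/(-14203) = 1/(28456*(9829 - 15064)) - 1*25334/(-14203) = (1/28456)/(-5235) - 25334*(-1/14203) = (1/28456)*(-1/5235) + 25334/14203 = -1/148967160 + 25334/14203 = 3773934017237/2115780573480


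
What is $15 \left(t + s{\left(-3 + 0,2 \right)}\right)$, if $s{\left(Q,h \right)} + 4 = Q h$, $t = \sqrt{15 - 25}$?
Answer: $-150 + 15 i \sqrt{10} \approx -150.0 + 47.434 i$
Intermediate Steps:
$t = i \sqrt{10}$ ($t = \sqrt{-10} = i \sqrt{10} \approx 3.1623 i$)
$s{\left(Q,h \right)} = -4 + Q h$
$15 \left(t + s{\left(-3 + 0,2 \right)}\right) = 15 \left(i \sqrt{10} + \left(-4 + \left(-3 + 0\right) 2\right)\right) = 15 \left(i \sqrt{10} - 10\right) = 15 \left(-10 + i \sqrt{10}\right) = -150 + 15 i \sqrt{10}$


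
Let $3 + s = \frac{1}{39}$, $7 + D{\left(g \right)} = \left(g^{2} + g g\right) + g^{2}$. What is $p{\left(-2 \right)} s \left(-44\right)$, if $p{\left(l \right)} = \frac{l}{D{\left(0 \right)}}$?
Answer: $\frac{10208}{273} \approx 37.392$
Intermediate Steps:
$D{\left(g \right)} = -7 + 3 g^{2}$ ($D{\left(g \right)} = -7 + \left(\left(g^{2} + g g\right) + g^{2}\right) = -7 + \left(\left(g^{2} + g^{2}\right) + g^{2}\right) = -7 + \left(2 g^{2} + g^{2}\right) = -7 + 3 g^{2}$)
$p{\left(l \right)} = - \frac{l}{7}$ ($p{\left(l \right)} = \frac{l}{-7 + 3 \cdot 0^{2}} = \frac{l}{-7 + 3 \cdot 0} = \frac{l}{-7 + 0} = \frac{l}{-7} = l \left(- \frac{1}{7}\right) = - \frac{l}{7}$)
$s = - \frac{116}{39}$ ($s = -3 + \frac{1}{39} = - \frac{116}{39} \approx -2.9744$)
$p{\left(-2 \right)} s \left(-44\right) = \left(- \frac{1}{7}\right) \left(-2\right) \left(- \frac{116}{39}\right) \left(-44\right) = \frac{2}{7} \left(- \frac{116}{39}\right) \left(-44\right) = \left(- \frac{232}{273}\right) \left(-44\right) = \frac{10208}{273}$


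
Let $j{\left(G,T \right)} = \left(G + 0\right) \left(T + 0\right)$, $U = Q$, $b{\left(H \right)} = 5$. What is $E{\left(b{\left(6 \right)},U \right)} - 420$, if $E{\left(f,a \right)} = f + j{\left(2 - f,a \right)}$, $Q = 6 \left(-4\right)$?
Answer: $-343$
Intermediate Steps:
$Q = -24$
$U = -24$
$j{\left(G,T \right)} = G T$
$E{\left(f,a \right)} = f + a \left(2 - f\right)$ ($E{\left(f,a \right)} = f + \left(2 - f\right) a = f + a \left(2 - f\right)$)
$E{\left(b{\left(6 \right)},U \right)} - 420 = \left(5 - - 24 \left(-2 + 5\right)\right) - 420 = \left(5 - \left(-24\right) 3\right) - 420 = \left(5 + 72\right) - 420 = 77 - 420 = -343$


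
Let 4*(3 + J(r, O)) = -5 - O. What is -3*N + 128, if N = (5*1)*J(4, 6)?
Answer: 857/4 ≈ 214.25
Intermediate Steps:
J(r, O) = -17/4 - O/4 (J(r, O) = -3 + (-5 - O)/4 = -3 + (-5/4 - O/4) = -17/4 - O/4)
N = -115/4 (N = (5*1)*(-17/4 - 1/4*6) = 5*(-17/4 - 3/2) = 5*(-23/4) = -115/4 ≈ -28.750)
-3*N + 128 = -3*(-115/4) + 128 = 345/4 + 128 = 857/4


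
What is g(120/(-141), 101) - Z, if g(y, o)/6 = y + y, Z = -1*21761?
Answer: 1022287/47 ≈ 21751.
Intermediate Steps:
Z = -21761
g(y, o) = 12*y (g(y, o) = 6*(y + y) = 6*(2*y) = 12*y)
g(120/(-141), 101) - Z = 12*(120/(-141)) - 1*(-21761) = 12*(120*(-1/141)) + 21761 = 12*(-40/47) + 21761 = -480/47 + 21761 = 1022287/47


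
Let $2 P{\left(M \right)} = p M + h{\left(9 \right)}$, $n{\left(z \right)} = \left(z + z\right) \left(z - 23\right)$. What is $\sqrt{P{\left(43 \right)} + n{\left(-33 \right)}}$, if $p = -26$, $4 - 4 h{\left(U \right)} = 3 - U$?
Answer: $\frac{\sqrt{12553}}{2} \approx 56.02$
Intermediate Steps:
$h{\left(U \right)} = \frac{1}{4} + \frac{U}{4}$ ($h{\left(U \right)} = 1 - \frac{3 - U}{4} = 1 + \left(- \frac{3}{4} + \frac{U}{4}\right) = \frac{1}{4} + \frac{U}{4}$)
$n{\left(z \right)} = 2 z \left(-23 + z\right)$
$P{\left(M \right)} = \frac{5}{4} - 13 M$ ($P{\left(M \right)} = \frac{- 26 M + \left(\frac{1}{4} + \frac{1}{4} \cdot 9\right)}{2} = \frac{- 26 M + \left(\frac{1}{4} + \frac{9}{4}\right)}{2} = \frac{- 26 M + \frac{5}{2}}{2} = \frac{\frac{5}{2} - 26 M}{2} = \frac{5}{4} - 13 M$)
$\sqrt{P{\left(43 \right)} + n{\left(-33 \right)}} = \sqrt{\left(\frac{5}{4} - 559\right) + 2 \left(-33\right) \left(-23 - 33\right)} = \sqrt{\left(\frac{5}{4} - 559\right) + 2 \left(-33\right) \left(-56\right)} = \sqrt{- \frac{2231}{4} + 3696} = \sqrt{\frac{12553}{4}} = \frac{\sqrt{12553}}{2}$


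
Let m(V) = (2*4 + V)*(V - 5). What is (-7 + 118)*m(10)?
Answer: 9990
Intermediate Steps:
m(V) = (-5 + V)*(8 + V) (m(V) = (8 + V)*(-5 + V) = (-5 + V)*(8 + V))
(-7 + 118)*m(10) = (-7 + 118)*(-40 + 10² + 3*10) = 111*(-40 + 100 + 30) = 111*90 = 9990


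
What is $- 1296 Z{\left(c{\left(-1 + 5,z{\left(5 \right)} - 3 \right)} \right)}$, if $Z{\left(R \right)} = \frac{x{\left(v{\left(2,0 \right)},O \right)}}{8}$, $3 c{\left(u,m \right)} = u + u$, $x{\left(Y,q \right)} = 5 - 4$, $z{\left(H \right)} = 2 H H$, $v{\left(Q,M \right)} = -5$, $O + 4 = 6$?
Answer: $-162$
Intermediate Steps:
$O = 2$ ($O = -4 + 6 = 2$)
$z{\left(H \right)} = 2 H^{2}$
$x{\left(Y,q \right)} = 1$ ($x{\left(Y,q \right)} = 5 - 4 = 1$)
$c{\left(u,m \right)} = \frac{2 u}{3}$ ($c{\left(u,m \right)} = \frac{u + u}{3} = \frac{2 u}{3}$)
$Z{\left(R \right)} = \frac{1}{8}$ ($Z{\left(R \right)} = 1 \cdot \frac{1}{8} = \frac{1}{8}$)
$- 1296 Z{\left(c{\left(-1 + 5,z{\left(5 \right)} - 3 \right)} \right)} = \left(-1296\right) \frac{1}{8} = -162$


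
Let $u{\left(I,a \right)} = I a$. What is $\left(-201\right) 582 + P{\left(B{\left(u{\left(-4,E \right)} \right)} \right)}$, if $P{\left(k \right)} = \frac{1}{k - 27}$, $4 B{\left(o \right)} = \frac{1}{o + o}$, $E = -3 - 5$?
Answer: $- \frac{808462858}{6911} \approx -1.1698 \cdot 10^{5}$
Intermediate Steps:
$E = -8$ ($E = -3 - 5 = -8$)
$B{\left(o \right)} = \frac{1}{8 o}$ ($B{\left(o \right)} = \frac{1}{4 \left(o + o\right)} = \frac{1}{4 \cdot 2 o} = \frac{\frac{1}{2} \frac{1}{o}}{4} = \frac{1}{8 o}$)
$P{\left(k \right)} = \frac{1}{-27 + k}$
$\left(-201\right) 582 + P{\left(B{\left(u{\left(-4,E \right)} \right)} \right)} = \left(-201\right) 582 + \frac{1}{-27 + \frac{1}{8 \left(\left(-4\right) \left(-8\right)\right)}} = -116982 + \frac{1}{-27 + \frac{1}{8 \cdot 32}} = -116982 + \frac{1}{-27 + \frac{1}{8} \cdot \frac{1}{32}} = -116982 + \frac{1}{-27 + \frac{1}{256}} = -116982 + \frac{1}{- \frac{6911}{256}} = -116982 - \frac{256}{6911} = - \frac{808462858}{6911}$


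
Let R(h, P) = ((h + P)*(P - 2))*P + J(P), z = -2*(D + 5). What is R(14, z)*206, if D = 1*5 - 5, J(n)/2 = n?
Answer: 94760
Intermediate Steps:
J(n) = 2*n
D = 0 (D = 5 - 5 = 0)
z = -10 (z = -2*(0 + 5) = -2*5 = -10)
R(h, P) = 2*P + P*(-2 + P)*(P + h) (R(h, P) = ((h + P)*(P - 2))*P + 2*P = ((P + h)*(-2 + P))*P + 2*P = ((-2 + P)*(P + h))*P + 2*P = P*(-2 + P)*(P + h) + 2*P = 2*P + P*(-2 + P)*(P + h))
R(14, z)*206 = -10*(2 + (-10)**2 - 2*(-10) - 2*14 - 10*14)*206 = -10*(2 + 100 + 20 - 28 - 140)*206 = -10*(-46)*206 = 460*206 = 94760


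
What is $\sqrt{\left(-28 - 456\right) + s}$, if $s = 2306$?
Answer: $\sqrt{1822} \approx 42.685$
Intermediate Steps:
$\sqrt{\left(-28 - 456\right) + s} = \sqrt{\left(-28 - 456\right) + 2306} = \sqrt{-484 + 2306} = \sqrt{1822}$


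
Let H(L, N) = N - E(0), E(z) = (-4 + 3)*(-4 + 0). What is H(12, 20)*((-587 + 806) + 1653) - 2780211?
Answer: -2750259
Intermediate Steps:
E(z) = 4 (E(z) = -1*(-4) = 4)
H(L, N) = -4 + N (H(L, N) = N - 1*4 = N - 4 = -4 + N)
H(12, 20)*((-587 + 806) + 1653) - 2780211 = (-4 + 20)*((-587 + 806) + 1653) - 2780211 = 16*(219 + 1653) - 2780211 = 16*1872 - 2780211 = 29952 - 2780211 = -2750259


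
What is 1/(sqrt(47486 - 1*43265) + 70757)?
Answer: 70757/5006548828 - 3*sqrt(469)/5006548828 ≈ 1.4120e-5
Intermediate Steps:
1/(sqrt(47486 - 1*43265) + 70757) = 1/(sqrt(47486 - 43265) + 70757) = 1/(sqrt(4221) + 70757) = 1/(3*sqrt(469) + 70757) = 1/(70757 + 3*sqrt(469))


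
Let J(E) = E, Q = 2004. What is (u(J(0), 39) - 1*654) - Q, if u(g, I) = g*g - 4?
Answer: -2662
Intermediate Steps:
u(g, I) = -4 + g**2 (u(g, I) = g**2 - 4 = -4 + g**2)
(u(J(0), 39) - 1*654) - Q = ((-4 + 0**2) - 1*654) - 1*2004 = ((-4 + 0) - 654) - 2004 = (-4 - 654) - 2004 = -658 - 2004 = -2662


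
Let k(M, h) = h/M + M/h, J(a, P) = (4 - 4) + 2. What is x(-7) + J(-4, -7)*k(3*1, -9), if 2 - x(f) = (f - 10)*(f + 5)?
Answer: -116/3 ≈ -38.667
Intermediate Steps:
J(a, P) = 2 (J(a, P) = 0 + 2 = 2)
k(M, h) = M/h + h/M
x(f) = 2 - (-10 + f)*(5 + f) (x(f) = 2 - (f - 10)*(f + 5) = 2 - (-10 + f)*(5 + f))
x(-7) + J(-4, -7)*k(3*1, -9) = (52 - 1*(-7)² + 5*(-7)) + 2*((3*1)/(-9) - 9/(3*1)) = (52 - 1*49 - 35) + 2*(3*(-⅑) - 9/3) = (52 - 49 - 35) + 2*(-⅓ - 9*⅓) = -32 + 2*(-⅓ - 3) = -32 + 2*(-10/3) = -32 - 20/3 = -116/3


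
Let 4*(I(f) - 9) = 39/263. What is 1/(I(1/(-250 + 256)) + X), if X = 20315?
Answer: 1052/21380887 ≈ 4.9203e-5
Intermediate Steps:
I(f) = 9507/1052 (I(f) = 9 + (39/263)/4 = 9 + (39*(1/263))/4 = 9 + (¼)*(39/263) = 9 + 39/1052 = 9507/1052)
1/(I(1/(-250 + 256)) + X) = 1/(9507/1052 + 20315) = 1/(21380887/1052) = 1052/21380887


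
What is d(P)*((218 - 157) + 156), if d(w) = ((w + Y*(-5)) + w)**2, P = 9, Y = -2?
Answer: 170128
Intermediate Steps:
d(w) = (10 + 2*w)**2 (d(w) = ((w - 2*(-5)) + w)**2 = ((w + 10) + w)**2 = ((10 + w) + w)**2 = (10 + 2*w)**2)
d(P)*((218 - 157) + 156) = (4*(5 + 9)**2)*((218 - 157) + 156) = (4*14**2)*(61 + 156) = (4*196)*217 = 784*217 = 170128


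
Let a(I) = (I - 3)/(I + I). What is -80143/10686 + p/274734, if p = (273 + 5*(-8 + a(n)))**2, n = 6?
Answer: -57151022443/7828820064 ≈ -7.3001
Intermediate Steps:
a(I) = (-3 + I)/(2*I) (a(I) = (-3 + I)/((2*I)) = (-3 + I)*(1/(2*I)) = (-3 + I)/(2*I))
p = 877969/16 (p = (273 + 5*(-8 + (1/2)*(-3 + 6)/6))**2 = (273 + 5*(-8 + (1/2)*(1/6)*3))**2 = (273 + 5*(-8 + 1/4))**2 = (273 + 5*(-31/4))**2 = (273 - 155/4)**2 = (937/4)**2 = 877969/16 ≈ 54873.)
-80143/10686 + p/274734 = -80143/10686 + (877969/16)/274734 = -80143*1/10686 + (877969/16)*(1/274734) = -80143/10686 + 877969/4395744 = -57151022443/7828820064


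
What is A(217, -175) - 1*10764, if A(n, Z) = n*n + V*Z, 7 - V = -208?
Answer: -1300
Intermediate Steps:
V = 215 (V = 7 - 1*(-208) = 7 + 208 = 215)
A(n, Z) = n² + 215*Z (A(n, Z) = n*n + 215*Z = n² + 215*Z)
A(217, -175) - 1*10764 = (217² + 215*(-175)) - 1*10764 = (47089 - 37625) - 10764 = 9464 - 10764 = -1300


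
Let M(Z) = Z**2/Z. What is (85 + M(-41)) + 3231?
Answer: 3275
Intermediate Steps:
M(Z) = Z
(85 + M(-41)) + 3231 = (85 - 41) + 3231 = 44 + 3231 = 3275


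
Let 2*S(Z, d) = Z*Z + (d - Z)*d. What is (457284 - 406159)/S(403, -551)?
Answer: 102250/688063 ≈ 0.14861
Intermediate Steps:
S(Z, d) = Z²/2 + d*(d - Z)/2 (S(Z, d) = (Z*Z + (d - Z)*d)/2 = (Z² + d*(d - Z))/2 = Z²/2 + d*(d - Z)/2)
(457284 - 406159)/S(403, -551) = (457284 - 406159)/((½)*403² + (½)*(-551)² - ½*403*(-551)) = 51125/((½)*162409 + (½)*303601 + 222053/2) = 51125/(162409/2 + 303601/2 + 222053/2) = 51125/(688063/2) = 51125*(2/688063) = 102250/688063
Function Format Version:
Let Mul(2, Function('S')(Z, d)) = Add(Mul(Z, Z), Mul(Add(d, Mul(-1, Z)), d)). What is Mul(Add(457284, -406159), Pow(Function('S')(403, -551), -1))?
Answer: Rational(102250, 688063) ≈ 0.14861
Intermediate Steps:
Function('S')(Z, d) = Add(Mul(Rational(1, 2), Pow(Z, 2)), Mul(Rational(1, 2), d, Add(d, Mul(-1, Z)))) (Function('S')(Z, d) = Mul(Rational(1, 2), Add(Mul(Z, Z), Mul(Add(d, Mul(-1, Z)), d))) = Mul(Rational(1, 2), Add(Pow(Z, 2), Mul(d, Add(d, Mul(-1, Z))))) = Add(Mul(Rational(1, 2), Pow(Z, 2)), Mul(Rational(1, 2), d, Add(d, Mul(-1, Z)))))
Mul(Add(457284, -406159), Pow(Function('S')(403, -551), -1)) = Mul(Add(457284, -406159), Pow(Add(Mul(Rational(1, 2), Pow(403, 2)), Mul(Rational(1, 2), Pow(-551, 2)), Mul(Rational(-1, 2), 403, -551)), -1)) = Mul(51125, Pow(Add(Mul(Rational(1, 2), 162409), Mul(Rational(1, 2), 303601), Rational(222053, 2)), -1)) = Mul(51125, Pow(Add(Rational(162409, 2), Rational(303601, 2), Rational(222053, 2)), -1)) = Mul(51125, Pow(Rational(688063, 2), -1)) = Mul(51125, Rational(2, 688063)) = Rational(102250, 688063)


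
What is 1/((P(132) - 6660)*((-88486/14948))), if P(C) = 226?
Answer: 3737/142329731 ≈ 2.6256e-5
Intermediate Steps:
1/((P(132) - 6660)*((-88486/14948))) = 1/((226 - 6660)*((-88486/14948))) = 1/((-6434)*((-88486*1/14948))) = -1/(6434*(-44243/7474)) = -1/6434*(-7474/44243) = 3737/142329731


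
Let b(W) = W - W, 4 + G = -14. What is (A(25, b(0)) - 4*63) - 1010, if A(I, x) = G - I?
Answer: -1305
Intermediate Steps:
G = -18 (G = -4 - 14 = -18)
b(W) = 0
A(I, x) = -18 - I
(A(25, b(0)) - 4*63) - 1010 = ((-18 - 1*25) - 4*63) - 1010 = ((-18 - 25) - 252) - 1010 = (-43 - 252) - 1010 = -295 - 1010 = -1305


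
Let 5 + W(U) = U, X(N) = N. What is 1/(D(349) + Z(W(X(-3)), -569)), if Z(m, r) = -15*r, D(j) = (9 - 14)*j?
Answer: 1/6790 ≈ 0.00014728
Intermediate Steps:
D(j) = -5*j
W(U) = -5 + U
1/(D(349) + Z(W(X(-3)), -569)) = 1/(-5*349 - 15*(-569)) = 1/(-1745 + 8535) = 1/6790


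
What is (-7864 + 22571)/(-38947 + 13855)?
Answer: -14707/25092 ≈ -0.58612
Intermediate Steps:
(-7864 + 22571)/(-38947 + 13855) = 14707/(-25092) = 14707*(-1/25092) = -14707/25092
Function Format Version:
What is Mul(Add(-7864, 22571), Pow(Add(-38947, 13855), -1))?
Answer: Rational(-14707, 25092) ≈ -0.58612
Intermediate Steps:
Mul(Add(-7864, 22571), Pow(Add(-38947, 13855), -1)) = Mul(14707, Pow(-25092, -1)) = Mul(14707, Rational(-1, 25092)) = Rational(-14707, 25092)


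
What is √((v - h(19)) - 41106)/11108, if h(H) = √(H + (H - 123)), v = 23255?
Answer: √(-17851 - I*√85)/11108 ≈ 3.1061e-6 - 0.012028*I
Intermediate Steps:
h(H) = √(-123 + 2*H) (h(H) = √(H + (-123 + H)) = √(-123 + 2*H))
√((v - h(19)) - 41106)/11108 = √((23255 - √(-123 + 2*19)) - 41106)/11108 = √((23255 - √(-123 + 38)) - 41106)*(1/11108) = √((23255 - √(-85)) - 41106)*(1/11108) = √((23255 - I*√85) - 41106)*(1/11108) = √(-17851 - I*√85)*(1/11108) = √(-17851 - I*√85)/11108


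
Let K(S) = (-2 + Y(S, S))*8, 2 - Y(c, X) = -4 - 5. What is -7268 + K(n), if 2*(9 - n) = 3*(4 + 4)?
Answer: -7196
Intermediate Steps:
Y(c, X) = 11 (Y(c, X) = 2 - (-4 - 5) = 2 - 1*(-9) = 2 + 9 = 11)
n = -3 (n = 9 - 3*(4 + 4)/2 = 9 - 3*8/2 = 9 - 1/2*24 = 9 - 12 = -3)
K(S) = 72 (K(S) = (-2 + 11)*8 = 9*8 = 72)
-7268 + K(n) = -7268 + 72 = -7196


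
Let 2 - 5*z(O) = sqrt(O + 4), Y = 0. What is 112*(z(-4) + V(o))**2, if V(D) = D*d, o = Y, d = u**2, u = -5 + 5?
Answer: 448/25 ≈ 17.920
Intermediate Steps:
u = 0
d = 0 (d = 0**2 = 0)
z(O) = 2/5 - sqrt(4 + O)/5 (z(O) = 2/5 - sqrt(O + 4)/5 = 2/5 - sqrt(4 + O)/5)
o = 0
V(D) = 0 (V(D) = D*0 = 0)
112*(z(-4) + V(o))**2 = 112*((2/5 - sqrt(4 - 4)/5) + 0)**2 = 112*((2/5 - sqrt(0)/5) + 0)**2 = 112*((2/5 - 1/5*0) + 0)**2 = 112*((2/5 + 0) + 0)**2 = 112*(2/5 + 0)**2 = 112*(2/5)**2 = 112*(4/25) = 448/25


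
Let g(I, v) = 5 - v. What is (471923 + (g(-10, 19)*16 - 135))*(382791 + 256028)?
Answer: 301244042916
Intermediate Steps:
(471923 + (g(-10, 19)*16 - 135))*(382791 + 256028) = (471923 + ((5 - 1*19)*16 - 135))*(382791 + 256028) = (471923 + ((5 - 19)*16 - 135))*638819 = (471923 + (-14*16 - 135))*638819 = (471923 + (-224 - 135))*638819 = (471923 - 359)*638819 = 471564*638819 = 301244042916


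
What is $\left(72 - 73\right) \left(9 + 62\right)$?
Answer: $-71$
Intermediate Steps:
$\left(72 - 73\right) \left(9 + 62\right) = \left(72 - 73\right) 71 = \left(-1\right) 71 = -71$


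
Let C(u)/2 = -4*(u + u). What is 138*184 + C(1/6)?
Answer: 76168/3 ≈ 25389.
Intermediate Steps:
C(u) = -16*u (C(u) = 2*(-4*(u + u)) = 2*(-8*u) = -16*u)
138*184 + C(1/6) = 138*184 - 16/6 = 25392 - 16*1/6 = 25392 - 8/3 = 76168/3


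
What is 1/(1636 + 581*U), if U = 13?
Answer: 1/9189 ≈ 0.00010883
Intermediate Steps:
1/(1636 + 581*U) = 1/(1636 + 581*13) = 1/(1636 + 7553) = 1/9189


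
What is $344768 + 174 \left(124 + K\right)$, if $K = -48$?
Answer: $357992$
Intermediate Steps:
$344768 + 174 \left(124 + K\right) = 344768 + 174 \left(124 - 48\right) = 344768 + 174 \cdot 76 = 344768 + 13224 = 357992$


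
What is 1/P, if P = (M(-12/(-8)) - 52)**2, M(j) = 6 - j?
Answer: 4/9025 ≈ 0.00044321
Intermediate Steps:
P = 9025/4 (P = ((6 - (-12)/(-8)) - 52)**2 = ((6 - (-12)*(-1)/8) - 52)**2 = ((6 - 1*3/2) - 52)**2 = ((6 - 3/2) - 52)**2 = (9/2 - 52)**2 = (-95/2)**2 = 9025/4 ≈ 2256.3)
1/P = 1/(9025/4) = 4/9025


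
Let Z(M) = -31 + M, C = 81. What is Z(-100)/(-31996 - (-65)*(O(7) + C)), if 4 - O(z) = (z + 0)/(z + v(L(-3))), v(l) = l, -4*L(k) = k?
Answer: 4061/822421 ≈ 0.0049379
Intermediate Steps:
L(k) = -k/4
O(z) = 4 - z/(3/4 + z) (O(z) = 4 - (z + 0)/(z - 1/4*(-3)) = 4 - z/(z + 3/4) = 4 - z/(3/4 + z))
Z(-100)/(-31996 - (-65)*(O(7) + C)) = (-31 - 100)/(-31996 - (-65)*(12*(1 + 7)/(3 + 4*7) + 81)) = -131/(-31996 - (-65)*(12*8/(3 + 28) + 81)) = -131/(-31996 - (-65)*(12*8/31 + 81)) = -131/(-31996 - (-65)*(12*(1/31)*8 + 81)) = -131/(-31996 - (-65)*(96/31 + 81)) = -131/(-31996 - (-65)*2607/31) = -131/(-31996 - 1*(-169455/31)) = -131/(-31996 + 169455/31) = -131/(-822421/31) = -131*(-31/822421) = 4061/822421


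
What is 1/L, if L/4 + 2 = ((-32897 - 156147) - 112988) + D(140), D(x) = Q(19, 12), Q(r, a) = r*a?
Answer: -1/1207224 ≈ -8.2835e-7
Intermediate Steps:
Q(r, a) = a*r
D(x) = 228 (D(x) = 12*19 = 228)
L = -1207224 (L = -8 + 4*(((-32897 - 156147) - 112988) + 228) = -8 + 4*((-189044 - 112988) + 228) = -8 + 4*(-302032 + 228) = -8 + 4*(-301804) = -8 - 1207216 = -1207224)
1/L = 1/(-1207224) = -1/1207224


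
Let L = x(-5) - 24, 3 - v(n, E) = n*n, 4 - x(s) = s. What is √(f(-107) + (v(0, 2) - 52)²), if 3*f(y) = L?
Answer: 2*√599 ≈ 48.949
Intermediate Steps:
x(s) = 4 - s
v(n, E) = 3 - n² (v(n, E) = 3 - n*n = 3 - n²)
L = -15 (L = (4 - 1*(-5)) - 24 = (4 + 5) - 24 = 9 - 24 = -15)
f(y) = -5 (f(y) = (⅓)*(-15) = -5)
√(f(-107) + (v(0, 2) - 52)²) = √(-5 + ((3 - 1*0²) - 52)²) = √(-5 + ((3 - 1*0) - 52)²) = √(-5 + ((3 + 0) - 52)²) = √(-5 + (3 - 52)²) = √(-5 + (-49)²) = √(-5 + 2401) = √2396 = 2*√599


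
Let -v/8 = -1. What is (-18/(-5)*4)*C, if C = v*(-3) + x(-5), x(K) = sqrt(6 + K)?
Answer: -1656/5 ≈ -331.20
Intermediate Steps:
v = 8 (v = -8*(-1) = 8)
C = -23 (C = 8*(-3) + sqrt(6 - 5) = -24 + sqrt(1) = -24 + 1 = -23)
(-18/(-5)*4)*C = (-18/(-5)*4)*(-23) = (-18*(-1)/5*4)*(-23) = (-3*(-6/5)*4)*(-23) = ((18/5)*4)*(-23) = (72/5)*(-23) = -1656/5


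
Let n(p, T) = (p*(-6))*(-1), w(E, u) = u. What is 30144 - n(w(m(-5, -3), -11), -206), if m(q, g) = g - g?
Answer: 30210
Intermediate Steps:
m(q, g) = 0
n(p, T) = 6*p (n(p, T) = -6*p*(-1) = 6*p)
30144 - n(w(m(-5, -3), -11), -206) = 30144 - 6*(-11) = 30144 - 1*(-66) = 30144 + 66 = 30210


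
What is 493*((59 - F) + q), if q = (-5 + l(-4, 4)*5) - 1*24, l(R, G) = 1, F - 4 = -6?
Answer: 18241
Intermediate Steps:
F = -2 (F = 4 - 6 = -2)
q = -24 (q = (-5 + 1*5) - 1*24 = (-5 + 5) - 24 = 0 - 24 = -24)
493*((59 - F) + q) = 493*((59 - 1*(-2)) - 24) = 493*((59 + 2) - 24) = 493*(61 - 24) = 493*37 = 18241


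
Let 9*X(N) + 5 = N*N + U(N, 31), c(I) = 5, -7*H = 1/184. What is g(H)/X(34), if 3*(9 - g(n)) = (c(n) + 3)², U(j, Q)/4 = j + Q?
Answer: -111/1411 ≈ -0.078668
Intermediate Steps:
U(j, Q) = 4*Q + 4*j (U(j, Q) = 4*(j + Q) = 4*(Q + j) = 4*Q + 4*j)
H = -1/1288 (H = -⅐/184 = -⅐*1/184 = -1/1288 ≈ -0.00077640)
X(N) = 119/9 + N²/9 + 4*N/9 (X(N) = -5/9 + (N*N + (4*31 + 4*N))/9 = -5/9 + (N² + (124 + 4*N))/9 = -5/9 + (124 + N² + 4*N)/9 = -5/9 + (124/9 + N²/9 + 4*N/9) = 119/9 + N²/9 + 4*N/9)
g(n) = -37/3 (g(n) = 9 - (5 + 3)²/3 = 9 - ⅓*8² = 9 - ⅓*64 = 9 - 64/3 = -37/3)
g(H)/X(34) = -37/(3*(119/9 + (⅑)*34² + (4/9)*34)) = -37/(3*(119/9 + (⅑)*1156 + 136/9)) = -37/(3*(119/9 + 1156/9 + 136/9)) = -37/(3*1411/9) = -37/3*9/1411 = -111/1411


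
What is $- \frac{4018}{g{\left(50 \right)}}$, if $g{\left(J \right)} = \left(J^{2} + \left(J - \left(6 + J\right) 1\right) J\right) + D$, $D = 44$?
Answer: $- \frac{2009}{1122} \approx -1.7906$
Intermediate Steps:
$g{\left(J \right)} = 44 + J^{2} - 6 J$ ($g{\left(J \right)} = \left(J^{2} + \left(J - \left(6 + J\right) 1\right) J\right) + 44 = \left(J^{2} + \left(J - \left(6 + J\right)\right) J\right) + 44 = \left(J^{2} - 6 J\right) + 44 = 44 + J^{2} - 6 J$)
$- \frac{4018}{g{\left(50 \right)}} = - \frac{4018}{44 + 50^{2} - 300} = - \frac{4018}{44 + 2500 - 300} = - \frac{4018}{2244} = \left(-4018\right) \frac{1}{2244} = - \frac{2009}{1122}$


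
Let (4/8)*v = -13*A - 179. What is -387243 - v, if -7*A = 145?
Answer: -2711965/7 ≈ -3.8742e+5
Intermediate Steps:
A = -145/7 (A = -⅐*145 = -145/7 ≈ -20.714)
v = 1264/7 (v = 2*(-13*(-145/7) - 179) = 2*(1885/7 - 179) = 2*(632/7) = 1264/7 ≈ 180.57)
-387243 - v = -387243 - 1*1264/7 = -387243 - 1264/7 = -2711965/7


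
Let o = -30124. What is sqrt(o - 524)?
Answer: 2*I*sqrt(7662) ≈ 175.07*I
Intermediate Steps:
sqrt(o - 524) = sqrt(-30124 - 524) = sqrt(-30648) = 2*I*sqrt(7662)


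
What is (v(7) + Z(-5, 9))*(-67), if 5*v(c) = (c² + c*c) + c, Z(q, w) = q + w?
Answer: -1675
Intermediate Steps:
v(c) = c/5 + 2*c²/5 (v(c) = ((c² + c*c) + c)/5 = ((c² + c²) + c)/5 = (2*c² + c)/5 = (c + 2*c²)/5 = c/5 + 2*c²/5)
(v(7) + Z(-5, 9))*(-67) = ((⅕)*7*(1 + 2*7) + (-5 + 9))*(-67) = ((⅕)*7*(1 + 14) + 4)*(-67) = ((⅕)*7*15 + 4)*(-67) = (21 + 4)*(-67) = 25*(-67) = -1675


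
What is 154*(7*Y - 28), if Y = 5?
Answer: 1078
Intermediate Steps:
154*(7*Y - 28) = 154*(7*5 - 28) = 154*(35 - 28) = 154*7 = 1078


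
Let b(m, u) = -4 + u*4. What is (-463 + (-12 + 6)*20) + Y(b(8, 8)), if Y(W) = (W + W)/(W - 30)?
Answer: -611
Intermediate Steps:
b(m, u) = -4 + 4*u
Y(W) = 2*W/(-30 + W) (Y(W) = (2*W)/(-30 + W) = 2*W/(-30 + W))
(-463 + (-12 + 6)*20) + Y(b(8, 8)) = (-463 + (-12 + 6)*20) + 2*(-4 + 4*8)/(-30 + (-4 + 4*8)) = (-463 - 6*20) + 2*(-4 + 32)/(-30 + (-4 + 32)) = (-463 - 120) + 2*28/(-30 + 28) = -583 + 2*28/(-2) = -583 + 2*28*(-1/2) = -583 - 28 = -611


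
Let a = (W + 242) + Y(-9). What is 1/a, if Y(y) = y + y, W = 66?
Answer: 1/290 ≈ 0.0034483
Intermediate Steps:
Y(y) = 2*y
a = 290 (a = (66 + 242) + 2*(-9) = 308 - 18 = 290)
1/a = 1/290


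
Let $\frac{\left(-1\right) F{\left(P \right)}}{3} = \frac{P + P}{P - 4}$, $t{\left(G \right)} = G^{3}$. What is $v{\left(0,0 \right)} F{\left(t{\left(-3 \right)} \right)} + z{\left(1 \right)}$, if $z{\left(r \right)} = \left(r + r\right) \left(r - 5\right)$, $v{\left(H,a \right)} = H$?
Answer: $-8$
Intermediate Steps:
$z{\left(r \right)} = 2 r \left(-5 + r\right)$
$F{\left(P \right)} = - \frac{6 P}{-4 + P}$ ($F{\left(P \right)} = - 3 \frac{P + P}{P - 4} = - 3 \frac{2 P}{-4 + P} = - \frac{6 P}{-4 + P}$)
$v{\left(0,0 \right)} F{\left(t{\left(-3 \right)} \right)} + z{\left(1 \right)} = 0 \left(- \frac{6 \left(-3\right)^{3}}{-4 + \left(-3\right)^{3}}\right) + 2 \cdot 1 \left(-5 + 1\right) = 0 \left(\left(-6\right) \left(-27\right) \frac{1}{-4 - 27}\right) + 2 \cdot 1 \left(-4\right) = 0 \left(\left(-6\right) \left(-27\right) \frac{1}{-31}\right) - 8 = 0 \left(\left(-6\right) \left(-27\right) \left(- \frac{1}{31}\right)\right) - 8 = 0 \left(- \frac{162}{31}\right) - 8 = 0 - 8 = -8$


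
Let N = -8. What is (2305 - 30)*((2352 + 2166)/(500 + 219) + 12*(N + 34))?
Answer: 520624650/719 ≈ 7.2410e+5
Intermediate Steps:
(2305 - 30)*((2352 + 2166)/(500 + 219) + 12*(N + 34)) = (2305 - 30)*((2352 + 2166)/(500 + 219) + 12*(-8 + 34)) = 2275*(4518/719 + 12*26) = 2275*(4518*(1/719) + 312) = 2275*(4518/719 + 312) = 2275*(228846/719) = 520624650/719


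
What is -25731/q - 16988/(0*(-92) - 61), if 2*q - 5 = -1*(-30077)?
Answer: 253946917/917501 ≈ 276.78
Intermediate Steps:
q = 15041 (q = 5/2 + (-1*(-30077))/2 = 5/2 + (½)*30077 = 5/2 + 30077/2 = 15041)
-25731/q - 16988/(0*(-92) - 61) = -25731/15041 - 16988/(0*(-92) - 61) = -25731*1/15041 - 16988/(0 - 61) = -25731/15041 - 16988/(-61) = -25731/15041 - 16988*(-1/61) = -25731/15041 + 16988/61 = 253946917/917501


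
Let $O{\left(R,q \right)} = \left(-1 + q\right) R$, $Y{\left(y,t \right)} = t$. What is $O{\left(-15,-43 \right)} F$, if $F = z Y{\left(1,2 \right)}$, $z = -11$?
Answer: $-14520$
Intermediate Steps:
$O{\left(R,q \right)} = R \left(-1 + q\right)$
$F = -22$ ($F = \left(-11\right) 2 = -22$)
$O{\left(-15,-43 \right)} F = - 15 \left(-1 - 43\right) \left(-22\right) = \left(-15\right) \left(-44\right) \left(-22\right) = 660 \left(-22\right) = -14520$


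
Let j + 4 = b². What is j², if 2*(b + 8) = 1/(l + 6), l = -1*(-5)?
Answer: 823058721/234256 ≈ 3513.5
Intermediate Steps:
l = 5
b = -175/22 (b = -8 + 1/(2*(5 + 6)) = -8 + (½)/11 = -8 + (½)*(1/11) = -8 + 1/22 = -175/22 ≈ -7.9545)
j = 28689/484 (j = -4 + (-175/22)² = -4 + 30625/484 = 28689/484 ≈ 59.275)
j² = (28689/484)² = 823058721/234256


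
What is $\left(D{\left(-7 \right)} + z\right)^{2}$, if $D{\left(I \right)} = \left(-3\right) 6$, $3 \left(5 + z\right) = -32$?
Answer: $\frac{10201}{9} \approx 1133.4$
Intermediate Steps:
$z = - \frac{47}{3}$ ($z = -5 + \frac{1}{3} \left(-32\right) = -5 - \frac{32}{3} = - \frac{47}{3} \approx -15.667$)
$D{\left(I \right)} = -18$
$\left(D{\left(-7 \right)} + z\right)^{2} = \left(-18 - \frac{47}{3}\right)^{2} = \left(- \frac{101}{3}\right)^{2} = \frac{10201}{9}$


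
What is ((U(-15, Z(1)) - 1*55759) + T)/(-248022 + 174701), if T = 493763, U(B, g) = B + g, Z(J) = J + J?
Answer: -437991/73321 ≈ -5.9736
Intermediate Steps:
Z(J) = 2*J
((U(-15, Z(1)) - 1*55759) + T)/(-248022 + 174701) = (((-15 + 2*1) - 1*55759) + 493763)/(-248022 + 174701) = (((-15 + 2) - 55759) + 493763)/(-73321) = ((-13 - 55759) + 493763)*(-1/73321) = (-55772 + 493763)*(-1/73321) = 437991*(-1/73321) = -437991/73321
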